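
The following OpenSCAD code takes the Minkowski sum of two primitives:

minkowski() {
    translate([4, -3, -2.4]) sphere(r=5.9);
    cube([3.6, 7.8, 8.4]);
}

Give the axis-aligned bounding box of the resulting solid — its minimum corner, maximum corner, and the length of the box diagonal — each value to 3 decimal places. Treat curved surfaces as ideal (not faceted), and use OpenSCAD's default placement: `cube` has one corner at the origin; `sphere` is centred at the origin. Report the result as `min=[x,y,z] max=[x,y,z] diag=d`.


A = translate([4, -3, -2.4]) sphere(r=5.9) → bbox [-1.9,-8.9,-8.3] .. [9.9,2.9,3.5]
B = cube([3.6, 7.8, 8.4]) → bbox [0,0,0] .. [3.6,7.8,8.4]
lo = A.lo+B.lo = [-1.9+0, -8.9+0, -8.3+0] = [-1.900,-8.900,-8.300]
hi = A.hi+B.hi = [9.9+3.6, 2.9+7.8, 3.5+8.4] = [13.500,10.700,11.900]
diag = √(15.4²+19.6²+20.2²) = √1029.36 = 32.084

min=[-1.900,-8.900,-8.300] max=[13.500,10.700,11.900] diag=32.084


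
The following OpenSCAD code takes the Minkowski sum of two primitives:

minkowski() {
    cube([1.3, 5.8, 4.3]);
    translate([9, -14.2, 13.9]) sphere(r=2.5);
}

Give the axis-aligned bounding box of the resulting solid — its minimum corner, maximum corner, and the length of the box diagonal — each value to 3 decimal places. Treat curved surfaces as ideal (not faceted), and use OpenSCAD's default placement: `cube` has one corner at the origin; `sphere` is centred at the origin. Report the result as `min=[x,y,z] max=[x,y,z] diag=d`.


min=[6.500,-16.700,11.400] max=[12.800,-5.900,20.700] diag=15.583

A = translate([9, -14.2, 13.9]) sphere(r=2.5) → bbox [6.5,-16.7,11.4] .. [11.5,-11.7,16.4]
B = cube([1.3, 5.8, 4.3]) → bbox [0,0,0] .. [1.3,5.8,4.3]
lo = A.lo+B.lo = [6.5+0, -16.7+0, 11.4+0] = [6.500,-16.700,11.400]
hi = A.hi+B.hi = [11.5+1.3, -11.7+5.8, 16.4+4.3] = [12.800,-5.900,20.700]
diag = √(6.3²+10.8²+9.3²) = √242.82 = 15.583


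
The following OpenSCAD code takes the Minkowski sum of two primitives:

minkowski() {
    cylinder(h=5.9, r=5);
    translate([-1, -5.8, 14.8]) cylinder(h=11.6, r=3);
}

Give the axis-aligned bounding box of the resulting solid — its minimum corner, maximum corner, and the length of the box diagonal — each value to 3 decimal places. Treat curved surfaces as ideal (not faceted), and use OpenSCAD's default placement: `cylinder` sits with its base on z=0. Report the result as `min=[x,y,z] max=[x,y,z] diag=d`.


A = translate([-1, -5.8, 14.8]) cylinder(h=11.6, r=3) → bbox [-4,-8.8,14.8] .. [2,-2.8,26.4]
B = cylinder(h=5.9, r=5) → bbox [-5,-5,0] .. [5,5,5.9]
lo = A.lo+B.lo = [-4-5, -8.8-5, 14.8+0] = [-9.000,-13.800,14.800]
hi = A.hi+B.hi = [2+5, -2.8+5, 26.4+5.9] = [7.000,2.200,32.300]
diag = √(16²+16²+17.5²) = √818.25 = 28.605

min=[-9.000,-13.800,14.800] max=[7.000,2.200,32.300] diag=28.605


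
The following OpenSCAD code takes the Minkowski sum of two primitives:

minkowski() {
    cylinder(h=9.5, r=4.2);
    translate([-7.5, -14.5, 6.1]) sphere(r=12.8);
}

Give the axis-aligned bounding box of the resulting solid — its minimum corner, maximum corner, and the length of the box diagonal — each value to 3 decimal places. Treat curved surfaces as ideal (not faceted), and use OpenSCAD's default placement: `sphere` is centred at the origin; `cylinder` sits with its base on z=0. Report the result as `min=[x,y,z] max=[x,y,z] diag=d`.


A = translate([-7.5, -14.5, 6.1]) sphere(r=12.8) → bbox [-20.3,-27.3,-6.7] .. [5.3,-1.7,18.9]
B = cylinder(h=9.5, r=4.2) → bbox [-4.2,-4.2,0] .. [4.2,4.2,9.5]
lo = A.lo+B.lo = [-20.3-4.2, -27.3-4.2, -6.7+0] = [-24.500,-31.500,-6.700]
hi = A.hi+B.hi = [5.3+4.2, -1.7+4.2, 18.9+9.5] = [9.500,2.500,28.400]
diag = √(34²+34²+35.1²) = √3544.01 = 59.532

min=[-24.500,-31.500,-6.700] max=[9.500,2.500,28.400] diag=59.532


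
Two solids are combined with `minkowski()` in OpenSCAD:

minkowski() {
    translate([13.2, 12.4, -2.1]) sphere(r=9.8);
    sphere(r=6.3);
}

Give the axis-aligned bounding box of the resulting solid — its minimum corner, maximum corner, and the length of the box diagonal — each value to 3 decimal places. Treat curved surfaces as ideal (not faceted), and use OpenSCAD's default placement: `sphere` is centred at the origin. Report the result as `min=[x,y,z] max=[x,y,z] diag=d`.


A = translate([13.2, 12.4, -2.1]) sphere(r=9.8) → bbox [3.4,2.6,-11.9] .. [23,22.2,7.7]
B = sphere(r=6.3) → bbox [-6.3,-6.3,-6.3] .. [6.3,6.3,6.3]
lo = A.lo+B.lo = [3.4-6.3, 2.6-6.3, -11.9-6.3] = [-2.900,-3.700,-18.200]
hi = A.hi+B.hi = [23+6.3, 22.2+6.3, 7.7+6.3] = [29.300,28.500,14.000]
diag = √(32.2²+32.2²+32.2²) = √3110.52 = 55.772

min=[-2.900,-3.700,-18.200] max=[29.300,28.500,14.000] diag=55.772


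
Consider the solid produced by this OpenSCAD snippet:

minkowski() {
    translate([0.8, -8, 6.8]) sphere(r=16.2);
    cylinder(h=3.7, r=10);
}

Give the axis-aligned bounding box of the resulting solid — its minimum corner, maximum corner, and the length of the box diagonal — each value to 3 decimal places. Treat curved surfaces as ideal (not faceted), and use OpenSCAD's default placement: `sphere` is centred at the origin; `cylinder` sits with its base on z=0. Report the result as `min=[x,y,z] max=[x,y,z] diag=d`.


min=[-25.400,-34.200,-9.400] max=[27.000,18.200,26.700] diag=82.430

A = translate([0.8, -8, 6.8]) sphere(r=16.2) → bbox [-15.4,-24.2,-9.4] .. [17,8.2,23]
B = cylinder(h=3.7, r=10) → bbox [-10,-10,0] .. [10,10,3.7]
lo = A.lo+B.lo = [-15.4-10, -24.2-10, -9.4+0] = [-25.400,-34.200,-9.400]
hi = A.hi+B.hi = [17+10, 8.2+10, 23+3.7] = [27.000,18.200,26.700]
diag = √(52.4²+52.4²+36.1²) = √6794.73 = 82.430


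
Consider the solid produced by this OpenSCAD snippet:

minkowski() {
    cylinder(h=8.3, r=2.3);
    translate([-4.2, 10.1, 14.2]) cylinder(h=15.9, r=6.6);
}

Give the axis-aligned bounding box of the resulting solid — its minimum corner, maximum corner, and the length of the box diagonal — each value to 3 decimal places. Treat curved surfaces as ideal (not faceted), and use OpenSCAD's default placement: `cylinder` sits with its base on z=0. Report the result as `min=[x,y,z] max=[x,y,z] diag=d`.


A = translate([-4.2, 10.1, 14.2]) cylinder(h=15.9, r=6.6) → bbox [-10.8,3.5,14.2] .. [2.4,16.7,30.1]
B = cylinder(h=8.3, r=2.3) → bbox [-2.3,-2.3,0] .. [2.3,2.3,8.3]
lo = A.lo+B.lo = [-10.8-2.3, 3.5-2.3, 14.2+0] = [-13.100,1.200,14.200]
hi = A.hi+B.hi = [2.4+2.3, 16.7+2.3, 30.1+8.3] = [4.700,19.000,38.400]
diag = √(17.8²+17.8²+24.2²) = √1219.32 = 34.919

min=[-13.100,1.200,14.200] max=[4.700,19.000,38.400] diag=34.919


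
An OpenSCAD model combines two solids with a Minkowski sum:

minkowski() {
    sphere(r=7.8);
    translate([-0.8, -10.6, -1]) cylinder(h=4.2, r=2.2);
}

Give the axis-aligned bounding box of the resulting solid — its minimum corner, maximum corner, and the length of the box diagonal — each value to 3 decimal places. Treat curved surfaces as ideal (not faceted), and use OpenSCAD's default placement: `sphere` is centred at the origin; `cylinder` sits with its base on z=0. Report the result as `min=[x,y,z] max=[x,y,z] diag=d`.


A = translate([-0.8, -10.6, -1]) cylinder(h=4.2, r=2.2) → bbox [-3,-12.8,-1] .. [1.4,-8.4,3.2]
B = sphere(r=7.8) → bbox [-7.8,-7.8,-7.8] .. [7.8,7.8,7.8]
lo = A.lo+B.lo = [-3-7.8, -12.8-7.8, -1-7.8] = [-10.800,-20.600,-8.800]
hi = A.hi+B.hi = [1.4+7.8, -8.4+7.8, 3.2+7.8] = [9.200,-0.600,11.000]
diag = √(20²+20²+19.8²) = √1192.04 = 34.526

min=[-10.800,-20.600,-8.800] max=[9.200,-0.600,11.000] diag=34.526


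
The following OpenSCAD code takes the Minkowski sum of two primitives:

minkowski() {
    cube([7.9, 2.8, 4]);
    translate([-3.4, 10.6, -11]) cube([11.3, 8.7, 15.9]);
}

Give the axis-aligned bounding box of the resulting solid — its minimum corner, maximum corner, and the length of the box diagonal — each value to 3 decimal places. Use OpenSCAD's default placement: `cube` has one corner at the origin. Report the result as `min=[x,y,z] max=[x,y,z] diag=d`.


A = translate([-3.4, 10.6, -11]) cube([11.3, 8.7, 15.9]) → bbox [-3.4,10.6,-11] .. [7.9,19.3,4.9]
B = cube([7.9, 2.8, 4]) → bbox [0,0,0] .. [7.9,2.8,4]
lo = A.lo+B.lo = [-3.4+0, 10.6+0, -11+0] = [-3.400,10.600,-11.000]
hi = A.hi+B.hi = [7.9+7.9, 19.3+2.8, 4.9+4] = [15.800,22.100,8.900]
diag = √(19.2²+11.5²+19.9²) = √896.9 = 29.948

min=[-3.400,10.600,-11.000] max=[15.800,22.100,8.900] diag=29.948


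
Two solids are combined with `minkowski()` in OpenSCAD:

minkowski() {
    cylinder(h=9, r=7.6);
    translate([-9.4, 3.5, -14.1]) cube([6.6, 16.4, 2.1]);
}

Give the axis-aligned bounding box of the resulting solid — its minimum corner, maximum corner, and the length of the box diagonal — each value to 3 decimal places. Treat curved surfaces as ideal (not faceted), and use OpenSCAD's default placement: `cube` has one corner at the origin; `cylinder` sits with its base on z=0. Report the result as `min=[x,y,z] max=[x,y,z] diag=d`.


A = translate([-9.4, 3.5, -14.1]) cube([6.6, 16.4, 2.1]) → bbox [-9.4,3.5,-14.1] .. [-2.8,19.9,-12]
B = cylinder(h=9, r=7.6) → bbox [-7.6,-7.6,0] .. [7.6,7.6,9]
lo = A.lo+B.lo = [-9.4-7.6, 3.5-7.6, -14.1+0] = [-17.000,-4.100,-14.100]
hi = A.hi+B.hi = [-2.8+7.6, 19.9+7.6, -12+9] = [4.800,27.500,-3.000]
diag = √(21.8²+31.6²+11.1²) = √1597.01 = 39.963

min=[-17.000,-4.100,-14.100] max=[4.800,27.500,-3.000] diag=39.963


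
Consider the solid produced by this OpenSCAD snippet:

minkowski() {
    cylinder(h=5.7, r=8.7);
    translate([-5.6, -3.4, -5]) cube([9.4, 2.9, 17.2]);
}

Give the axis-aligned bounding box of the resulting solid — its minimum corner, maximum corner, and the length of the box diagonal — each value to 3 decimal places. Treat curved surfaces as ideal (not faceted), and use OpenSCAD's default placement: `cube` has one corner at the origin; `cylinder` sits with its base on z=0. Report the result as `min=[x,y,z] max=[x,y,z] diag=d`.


min=[-14.300,-12.100,-5.000] max=[12.500,8.200,17.900] diag=40.678

A = translate([-5.6, -3.4, -5]) cube([9.4, 2.9, 17.2]) → bbox [-5.6,-3.4,-5] .. [3.8,-0.5,12.2]
B = cylinder(h=5.7, r=8.7) → bbox [-8.7,-8.7,0] .. [8.7,8.7,5.7]
lo = A.lo+B.lo = [-5.6-8.7, -3.4-8.7, -5+0] = [-14.300,-12.100,-5.000]
hi = A.hi+B.hi = [3.8+8.7, -0.5+8.7, 12.2+5.7] = [12.500,8.200,17.900]
diag = √(26.8²+20.3²+22.9²) = √1654.74 = 40.678


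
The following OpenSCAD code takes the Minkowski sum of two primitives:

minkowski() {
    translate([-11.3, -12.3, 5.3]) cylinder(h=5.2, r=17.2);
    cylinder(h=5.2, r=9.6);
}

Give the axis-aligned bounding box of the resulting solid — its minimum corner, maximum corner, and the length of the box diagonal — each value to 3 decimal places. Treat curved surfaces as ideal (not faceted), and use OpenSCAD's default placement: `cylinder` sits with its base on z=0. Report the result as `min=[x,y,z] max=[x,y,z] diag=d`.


min=[-38.100,-39.100,5.300] max=[15.500,14.500,15.700] diag=76.512

A = translate([-11.3, -12.3, 5.3]) cylinder(h=5.2, r=17.2) → bbox [-28.5,-29.5,5.3] .. [5.9,4.9,10.5]
B = cylinder(h=5.2, r=9.6) → bbox [-9.6,-9.6,0] .. [9.6,9.6,5.2]
lo = A.lo+B.lo = [-28.5-9.6, -29.5-9.6, 5.3+0] = [-38.100,-39.100,5.300]
hi = A.hi+B.hi = [5.9+9.6, 4.9+9.6, 10.5+5.2] = [15.500,14.500,15.700]
diag = √(53.6²+53.6²+10.4²) = √5854.08 = 76.512


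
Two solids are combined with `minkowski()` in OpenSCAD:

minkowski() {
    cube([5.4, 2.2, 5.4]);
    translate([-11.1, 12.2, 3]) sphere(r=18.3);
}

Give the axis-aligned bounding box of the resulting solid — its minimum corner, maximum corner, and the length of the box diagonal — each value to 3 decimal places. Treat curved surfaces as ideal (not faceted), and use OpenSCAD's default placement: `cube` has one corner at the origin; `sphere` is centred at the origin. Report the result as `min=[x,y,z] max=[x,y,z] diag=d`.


min=[-29.400,-6.100,-15.300] max=[12.600,32.700,26.700] diag=70.947

A = translate([-11.1, 12.2, 3]) sphere(r=18.3) → bbox [-29.4,-6.1,-15.3] .. [7.2,30.5,21.3]
B = cube([5.4, 2.2, 5.4]) → bbox [0,0,0] .. [5.4,2.2,5.4]
lo = A.lo+B.lo = [-29.4+0, -6.1+0, -15.3+0] = [-29.400,-6.100,-15.300]
hi = A.hi+B.hi = [7.2+5.4, 30.5+2.2, 21.3+5.4] = [12.600,32.700,26.700]
diag = √(42²+38.8²+42²) = √5033.44 = 70.947


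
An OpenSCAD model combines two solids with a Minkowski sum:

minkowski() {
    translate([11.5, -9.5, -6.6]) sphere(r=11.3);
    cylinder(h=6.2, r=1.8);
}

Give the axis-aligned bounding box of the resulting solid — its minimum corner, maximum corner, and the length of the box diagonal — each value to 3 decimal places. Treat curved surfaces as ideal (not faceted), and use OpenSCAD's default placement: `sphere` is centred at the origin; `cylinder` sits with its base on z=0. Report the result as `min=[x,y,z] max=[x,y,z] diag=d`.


min=[-1.600,-22.600,-17.900] max=[24.600,3.600,10.900] diag=46.929

A = translate([11.5, -9.5, -6.6]) sphere(r=11.3) → bbox [0.2,-20.8,-17.9] .. [22.8,1.8,4.7]
B = cylinder(h=6.2, r=1.8) → bbox [-1.8,-1.8,0] .. [1.8,1.8,6.2]
lo = A.lo+B.lo = [0.2-1.8, -20.8-1.8, -17.9+0] = [-1.600,-22.600,-17.900]
hi = A.hi+B.hi = [22.8+1.8, 1.8+1.8, 4.7+6.2] = [24.600,3.600,10.900]
diag = √(26.2²+26.2²+28.8²) = √2202.32 = 46.929


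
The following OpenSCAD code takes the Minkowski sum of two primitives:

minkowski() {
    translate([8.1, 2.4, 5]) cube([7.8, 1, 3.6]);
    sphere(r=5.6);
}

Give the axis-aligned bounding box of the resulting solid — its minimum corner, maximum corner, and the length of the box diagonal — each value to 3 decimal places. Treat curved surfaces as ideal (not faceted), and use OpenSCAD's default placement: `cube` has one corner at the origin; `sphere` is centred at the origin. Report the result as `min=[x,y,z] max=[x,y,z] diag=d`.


A = translate([8.1, 2.4, 5]) cube([7.8, 1, 3.6]) → bbox [8.1,2.4,5] .. [15.9,3.4,8.6]
B = sphere(r=5.6) → bbox [-5.6,-5.6,-5.6] .. [5.6,5.6,5.6]
lo = A.lo+B.lo = [8.1-5.6, 2.4-5.6, 5-5.6] = [2.500,-3.200,-0.600]
hi = A.hi+B.hi = [15.9+5.6, 3.4+5.6, 8.6+5.6] = [21.500,9.000,14.200]
diag = √(19²+12.2²+14.8²) = √728.88 = 26.998

min=[2.500,-3.200,-0.600] max=[21.500,9.000,14.200] diag=26.998


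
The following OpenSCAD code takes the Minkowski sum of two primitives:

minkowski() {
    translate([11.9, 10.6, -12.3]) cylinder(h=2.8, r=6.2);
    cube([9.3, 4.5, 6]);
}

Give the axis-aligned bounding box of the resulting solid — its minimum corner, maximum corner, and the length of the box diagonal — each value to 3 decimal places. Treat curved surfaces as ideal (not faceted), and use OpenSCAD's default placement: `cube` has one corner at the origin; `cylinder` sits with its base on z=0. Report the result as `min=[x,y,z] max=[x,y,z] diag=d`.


A = translate([11.9, 10.6, -12.3]) cylinder(h=2.8, r=6.2) → bbox [5.7,4.4,-12.3] .. [18.1,16.8,-9.5]
B = cube([9.3, 4.5, 6]) → bbox [0,0,0] .. [9.3,4.5,6]
lo = A.lo+B.lo = [5.7+0, 4.4+0, -12.3+0] = [5.700,4.400,-12.300]
hi = A.hi+B.hi = [18.1+9.3, 16.8+4.5, -9.5+6] = [27.400,21.300,-3.500]
diag = √(21.7²+16.9²+8.8²) = √833.94 = 28.878

min=[5.700,4.400,-12.300] max=[27.400,21.300,-3.500] diag=28.878


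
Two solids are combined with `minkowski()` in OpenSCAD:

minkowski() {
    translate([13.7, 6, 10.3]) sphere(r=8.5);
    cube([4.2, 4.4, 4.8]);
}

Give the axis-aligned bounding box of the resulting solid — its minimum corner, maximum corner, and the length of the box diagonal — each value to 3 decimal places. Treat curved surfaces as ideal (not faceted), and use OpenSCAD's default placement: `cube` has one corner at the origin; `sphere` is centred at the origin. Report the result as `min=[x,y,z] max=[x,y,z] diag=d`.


A = translate([13.7, 6, 10.3]) sphere(r=8.5) → bbox [5.2,-2.5,1.8] .. [22.2,14.5,18.8]
B = cube([4.2, 4.4, 4.8]) → bbox [0,0,0] .. [4.2,4.4,4.8]
lo = A.lo+B.lo = [5.2+0, -2.5+0, 1.8+0] = [5.200,-2.500,1.800]
hi = A.hi+B.hi = [22.2+4.2, 14.5+4.4, 18.8+4.8] = [26.400,18.900,23.600]
diag = √(21.2²+21.4²+21.8²) = √1382.64 = 37.184

min=[5.200,-2.500,1.800] max=[26.400,18.900,23.600] diag=37.184


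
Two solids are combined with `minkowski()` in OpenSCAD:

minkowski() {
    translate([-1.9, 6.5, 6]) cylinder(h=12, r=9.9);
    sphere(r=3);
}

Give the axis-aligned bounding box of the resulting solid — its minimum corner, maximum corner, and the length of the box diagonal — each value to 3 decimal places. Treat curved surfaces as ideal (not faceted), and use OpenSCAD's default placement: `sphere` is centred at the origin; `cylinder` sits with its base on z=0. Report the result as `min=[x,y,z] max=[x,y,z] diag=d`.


min=[-14.800,-6.400,3.000] max=[11.000,19.400,21.000] diag=40.685

A = translate([-1.9, 6.5, 6]) cylinder(h=12, r=9.9) → bbox [-11.8,-3.4,6] .. [8,16.4,18]
B = sphere(r=3) → bbox [-3,-3,-3] .. [3,3,3]
lo = A.lo+B.lo = [-11.8-3, -3.4-3, 6-3] = [-14.800,-6.400,3.000]
hi = A.hi+B.hi = [8+3, 16.4+3, 18+3] = [11.000,19.400,21.000]
diag = √(25.8²+25.8²+18²) = √1655.28 = 40.685


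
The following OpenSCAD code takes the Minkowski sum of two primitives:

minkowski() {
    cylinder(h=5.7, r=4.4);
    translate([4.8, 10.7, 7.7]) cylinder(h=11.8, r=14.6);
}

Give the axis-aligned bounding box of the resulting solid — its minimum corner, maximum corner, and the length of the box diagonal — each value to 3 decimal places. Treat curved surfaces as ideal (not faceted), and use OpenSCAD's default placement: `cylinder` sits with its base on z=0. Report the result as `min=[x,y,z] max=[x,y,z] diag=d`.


min=[-14.200,-8.300,7.700] max=[23.800,29.700,25.200] diag=56.518

A = translate([4.8, 10.7, 7.7]) cylinder(h=11.8, r=14.6) → bbox [-9.8,-3.9,7.7] .. [19.4,25.3,19.5]
B = cylinder(h=5.7, r=4.4) → bbox [-4.4,-4.4,0] .. [4.4,4.4,5.7]
lo = A.lo+B.lo = [-9.8-4.4, -3.9-4.4, 7.7+0] = [-14.200,-8.300,7.700]
hi = A.hi+B.hi = [19.4+4.4, 25.3+4.4, 19.5+5.7] = [23.800,29.700,25.200]
diag = √(38²+38²+17.5²) = √3194.25 = 56.518


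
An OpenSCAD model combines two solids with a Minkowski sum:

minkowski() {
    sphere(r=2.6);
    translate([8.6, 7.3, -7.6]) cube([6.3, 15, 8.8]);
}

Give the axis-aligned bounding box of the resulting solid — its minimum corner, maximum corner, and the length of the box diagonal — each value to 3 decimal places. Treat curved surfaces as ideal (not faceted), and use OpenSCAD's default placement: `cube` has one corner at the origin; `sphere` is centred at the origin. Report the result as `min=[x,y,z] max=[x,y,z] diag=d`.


min=[6.000,4.700,-10.200] max=[17.500,24.900,3.800] diag=27.135

A = translate([8.6, 7.3, -7.6]) cube([6.3, 15, 8.8]) → bbox [8.6,7.3,-7.6] .. [14.9,22.3,1.2]
B = sphere(r=2.6) → bbox [-2.6,-2.6,-2.6] .. [2.6,2.6,2.6]
lo = A.lo+B.lo = [8.6-2.6, 7.3-2.6, -7.6-2.6] = [6.000,4.700,-10.200]
hi = A.hi+B.hi = [14.9+2.6, 22.3+2.6, 1.2+2.6] = [17.500,24.900,3.800]
diag = √(11.5²+20.2²+14²) = √736.29 = 27.135


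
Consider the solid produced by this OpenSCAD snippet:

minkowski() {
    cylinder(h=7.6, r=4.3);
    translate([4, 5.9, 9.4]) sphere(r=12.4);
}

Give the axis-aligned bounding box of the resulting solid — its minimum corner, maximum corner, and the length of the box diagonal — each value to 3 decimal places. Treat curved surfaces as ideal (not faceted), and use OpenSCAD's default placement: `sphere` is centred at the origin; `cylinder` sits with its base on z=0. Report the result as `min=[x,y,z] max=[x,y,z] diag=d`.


min=[-12.700,-10.800,-3.000] max=[20.700,22.600,29.400] diag=57.279

A = translate([4, 5.9, 9.4]) sphere(r=12.4) → bbox [-8.4,-6.5,-3] .. [16.4,18.3,21.8]
B = cylinder(h=7.6, r=4.3) → bbox [-4.3,-4.3,0] .. [4.3,4.3,7.6]
lo = A.lo+B.lo = [-8.4-4.3, -6.5-4.3, -3+0] = [-12.700,-10.800,-3.000]
hi = A.hi+B.hi = [16.4+4.3, 18.3+4.3, 21.8+7.6] = [20.700,22.600,29.400]
diag = √(33.4²+33.4²+32.4²) = √3280.88 = 57.279


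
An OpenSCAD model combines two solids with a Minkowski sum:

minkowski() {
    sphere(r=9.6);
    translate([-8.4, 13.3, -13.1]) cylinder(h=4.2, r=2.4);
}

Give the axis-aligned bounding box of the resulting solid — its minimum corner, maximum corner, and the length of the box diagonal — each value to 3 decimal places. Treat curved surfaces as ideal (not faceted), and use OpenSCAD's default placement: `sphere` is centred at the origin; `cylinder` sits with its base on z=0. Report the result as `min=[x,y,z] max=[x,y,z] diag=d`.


A = translate([-8.4, 13.3, -13.1]) cylinder(h=4.2, r=2.4) → bbox [-10.8,10.9,-13.1] .. [-6,15.7,-8.9]
B = sphere(r=9.6) → bbox [-9.6,-9.6,-9.6] .. [9.6,9.6,9.6]
lo = A.lo+B.lo = [-10.8-9.6, 10.9-9.6, -13.1-9.6] = [-20.400,1.300,-22.700]
hi = A.hi+B.hi = [-6+9.6, 15.7+9.6, -8.9+9.6] = [3.600,25.300,0.700]
diag = √(24²+24²+23.4²) = √1699.56 = 41.226

min=[-20.400,1.300,-22.700] max=[3.600,25.300,0.700] diag=41.226


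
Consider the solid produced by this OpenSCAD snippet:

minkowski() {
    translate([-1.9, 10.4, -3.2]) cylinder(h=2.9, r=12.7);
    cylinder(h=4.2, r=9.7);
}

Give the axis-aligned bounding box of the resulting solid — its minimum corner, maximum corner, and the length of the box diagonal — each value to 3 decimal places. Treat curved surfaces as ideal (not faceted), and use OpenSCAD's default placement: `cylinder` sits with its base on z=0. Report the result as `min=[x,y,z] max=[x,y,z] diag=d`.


A = translate([-1.9, 10.4, -3.2]) cylinder(h=2.9, r=12.7) → bbox [-14.6,-2.3,-3.2] .. [10.8,23.1,-0.3]
B = cylinder(h=4.2, r=9.7) → bbox [-9.7,-9.7,0] .. [9.7,9.7,4.2]
lo = A.lo+B.lo = [-14.6-9.7, -2.3-9.7, -3.2+0] = [-24.300,-12.000,-3.200]
hi = A.hi+B.hi = [10.8+9.7, 23.1+9.7, -0.3+4.2] = [20.500,32.800,3.900]
diag = √(44.8²+44.8²+7.1²) = √4064.49 = 63.753

min=[-24.300,-12.000,-3.200] max=[20.500,32.800,3.900] diag=63.753


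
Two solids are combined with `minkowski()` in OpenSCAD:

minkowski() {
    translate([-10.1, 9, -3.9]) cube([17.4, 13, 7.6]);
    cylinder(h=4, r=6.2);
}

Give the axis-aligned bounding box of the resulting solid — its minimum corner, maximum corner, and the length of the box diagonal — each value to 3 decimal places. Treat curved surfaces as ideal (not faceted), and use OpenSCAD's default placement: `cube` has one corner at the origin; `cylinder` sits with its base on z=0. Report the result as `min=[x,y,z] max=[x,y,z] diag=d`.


min=[-16.300,2.800,-3.900] max=[13.500,28.200,7.700] diag=40.838

A = translate([-10.1, 9, -3.9]) cube([17.4, 13, 7.6]) → bbox [-10.1,9,-3.9] .. [7.3,22,3.7]
B = cylinder(h=4, r=6.2) → bbox [-6.2,-6.2,0] .. [6.2,6.2,4]
lo = A.lo+B.lo = [-10.1-6.2, 9-6.2, -3.9+0] = [-16.300,2.800,-3.900]
hi = A.hi+B.hi = [7.3+6.2, 22+6.2, 3.7+4] = [13.500,28.200,7.700]
diag = √(29.8²+25.4²+11.6²) = √1667.76 = 40.838


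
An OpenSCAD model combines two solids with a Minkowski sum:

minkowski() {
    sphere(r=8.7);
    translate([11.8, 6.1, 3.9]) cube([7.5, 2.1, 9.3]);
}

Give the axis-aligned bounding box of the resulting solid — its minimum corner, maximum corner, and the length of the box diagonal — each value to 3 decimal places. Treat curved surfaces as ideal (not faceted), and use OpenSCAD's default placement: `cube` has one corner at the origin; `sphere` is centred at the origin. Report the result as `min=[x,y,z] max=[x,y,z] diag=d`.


min=[3.100,-2.600,-4.800] max=[28.000,16.900,21.900] diag=41.390

A = translate([11.8, 6.1, 3.9]) cube([7.5, 2.1, 9.3]) → bbox [11.8,6.1,3.9] .. [19.3,8.2,13.2]
B = sphere(r=8.7) → bbox [-8.7,-8.7,-8.7] .. [8.7,8.7,8.7]
lo = A.lo+B.lo = [11.8-8.7, 6.1-8.7, 3.9-8.7] = [3.100,-2.600,-4.800]
hi = A.hi+B.hi = [19.3+8.7, 8.2+8.7, 13.2+8.7] = [28.000,16.900,21.900]
diag = √(24.9²+19.5²+26.7²) = √1713.15 = 41.390


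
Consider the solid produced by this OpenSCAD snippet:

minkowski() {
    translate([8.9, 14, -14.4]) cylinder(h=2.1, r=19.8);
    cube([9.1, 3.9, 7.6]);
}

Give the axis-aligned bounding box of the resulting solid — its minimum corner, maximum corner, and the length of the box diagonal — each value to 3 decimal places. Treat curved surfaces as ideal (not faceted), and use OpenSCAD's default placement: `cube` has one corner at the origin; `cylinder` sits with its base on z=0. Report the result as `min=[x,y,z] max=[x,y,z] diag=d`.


A = translate([8.9, 14, -14.4]) cylinder(h=2.1, r=19.8) → bbox [-10.9,-5.8,-14.4] .. [28.7,33.8,-12.3]
B = cube([9.1, 3.9, 7.6]) → bbox [0,0,0] .. [9.1,3.9,7.6]
lo = A.lo+B.lo = [-10.9+0, -5.8+0, -14.4+0] = [-10.900,-5.800,-14.400]
hi = A.hi+B.hi = [28.7+9.1, 33.8+3.9, -12.3+7.6] = [37.800,37.700,-4.700]
diag = √(48.7²+43.5²+9.7²) = √4358.03 = 66.015

min=[-10.900,-5.800,-14.400] max=[37.800,37.700,-4.700] diag=66.015


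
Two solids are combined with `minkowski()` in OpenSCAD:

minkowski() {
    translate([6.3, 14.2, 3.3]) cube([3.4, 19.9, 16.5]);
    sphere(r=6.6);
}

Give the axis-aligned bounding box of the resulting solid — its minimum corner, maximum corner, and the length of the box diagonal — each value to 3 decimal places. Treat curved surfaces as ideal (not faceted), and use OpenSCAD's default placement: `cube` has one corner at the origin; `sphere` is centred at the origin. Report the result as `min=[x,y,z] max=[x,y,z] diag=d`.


min=[-0.300,7.600,-3.300] max=[16.300,40.700,26.400] diag=47.469

A = translate([6.3, 14.2, 3.3]) cube([3.4, 19.9, 16.5]) → bbox [6.3,14.2,3.3] .. [9.7,34.1,19.8]
B = sphere(r=6.6) → bbox [-6.6,-6.6,-6.6] .. [6.6,6.6,6.6]
lo = A.lo+B.lo = [6.3-6.6, 14.2-6.6, 3.3-6.6] = [-0.300,7.600,-3.300]
hi = A.hi+B.hi = [9.7+6.6, 34.1+6.6, 19.8+6.6] = [16.300,40.700,26.400]
diag = √(16.6²+33.1²+29.7²) = √2253.26 = 47.469


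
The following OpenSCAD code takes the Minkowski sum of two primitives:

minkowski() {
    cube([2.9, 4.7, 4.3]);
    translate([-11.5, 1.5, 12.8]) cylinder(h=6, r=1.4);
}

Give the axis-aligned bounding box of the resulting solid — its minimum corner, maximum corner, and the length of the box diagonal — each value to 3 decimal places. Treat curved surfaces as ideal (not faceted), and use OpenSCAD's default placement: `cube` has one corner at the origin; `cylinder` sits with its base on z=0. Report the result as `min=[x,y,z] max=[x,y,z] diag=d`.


A = translate([-11.5, 1.5, 12.8]) cylinder(h=6, r=1.4) → bbox [-12.9,0.1,12.8] .. [-10.1,2.9,18.8]
B = cube([2.9, 4.7, 4.3]) → bbox [0,0,0] .. [2.9,4.7,4.3]
lo = A.lo+B.lo = [-12.9+0, 0.1+0, 12.8+0] = [-12.900,0.100,12.800]
hi = A.hi+B.hi = [-10.1+2.9, 2.9+4.7, 18.8+4.3] = [-7.200,7.600,23.100]
diag = √(5.7²+7.5²+10.3²) = √194.83 = 13.958

min=[-12.900,0.100,12.800] max=[-7.200,7.600,23.100] diag=13.958


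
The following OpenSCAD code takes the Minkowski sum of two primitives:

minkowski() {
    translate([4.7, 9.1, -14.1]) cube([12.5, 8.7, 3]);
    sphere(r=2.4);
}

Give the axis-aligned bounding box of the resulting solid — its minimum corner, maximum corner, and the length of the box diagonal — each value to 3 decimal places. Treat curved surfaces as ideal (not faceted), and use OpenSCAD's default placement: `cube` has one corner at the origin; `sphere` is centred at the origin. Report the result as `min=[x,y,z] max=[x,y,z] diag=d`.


A = translate([4.7, 9.1, -14.1]) cube([12.5, 8.7, 3]) → bbox [4.7,9.1,-14.1] .. [17.2,17.8,-11.1]
B = sphere(r=2.4) → bbox [-2.4,-2.4,-2.4] .. [2.4,2.4,2.4]
lo = A.lo+B.lo = [4.7-2.4, 9.1-2.4, -14.1-2.4] = [2.300,6.700,-16.500]
hi = A.hi+B.hi = [17.2+2.4, 17.8+2.4, -11.1+2.4] = [19.600,20.200,-8.700]
diag = √(17.3²+13.5²+7.8²) = √542.38 = 23.289

min=[2.300,6.700,-16.500] max=[19.600,20.200,-8.700] diag=23.289


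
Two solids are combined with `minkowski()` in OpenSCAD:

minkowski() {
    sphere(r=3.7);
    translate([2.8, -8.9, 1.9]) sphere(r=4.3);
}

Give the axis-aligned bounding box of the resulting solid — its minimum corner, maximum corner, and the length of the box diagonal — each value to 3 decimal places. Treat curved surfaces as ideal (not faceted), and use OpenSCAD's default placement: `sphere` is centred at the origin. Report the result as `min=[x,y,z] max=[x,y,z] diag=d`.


A = translate([2.8, -8.9, 1.9]) sphere(r=4.3) → bbox [-1.5,-13.2,-2.4] .. [7.1,-4.6,6.2]
B = sphere(r=3.7) → bbox [-3.7,-3.7,-3.7] .. [3.7,3.7,3.7]
lo = A.lo+B.lo = [-1.5-3.7, -13.2-3.7, -2.4-3.7] = [-5.200,-16.900,-6.100]
hi = A.hi+B.hi = [7.1+3.7, -4.6+3.7, 6.2+3.7] = [10.800,-0.900,9.900]
diag = √(16²+16²+16²) = √768 = 27.713

min=[-5.200,-16.900,-6.100] max=[10.800,-0.900,9.900] diag=27.713


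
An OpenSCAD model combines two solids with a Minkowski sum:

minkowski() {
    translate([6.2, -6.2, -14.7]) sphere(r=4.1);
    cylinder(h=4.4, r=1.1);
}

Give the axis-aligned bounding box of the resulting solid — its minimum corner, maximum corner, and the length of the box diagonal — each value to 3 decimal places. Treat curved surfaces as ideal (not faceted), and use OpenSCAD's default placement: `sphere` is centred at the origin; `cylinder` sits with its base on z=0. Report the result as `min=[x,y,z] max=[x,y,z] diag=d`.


min=[1.000,-11.400,-18.800] max=[11.400,-1.000,-6.200] diag=19.367

A = translate([6.2, -6.2, -14.7]) sphere(r=4.1) → bbox [2.1,-10.3,-18.8] .. [10.3,-2.1,-10.6]
B = cylinder(h=4.4, r=1.1) → bbox [-1.1,-1.1,0] .. [1.1,1.1,4.4]
lo = A.lo+B.lo = [2.1-1.1, -10.3-1.1, -18.8+0] = [1.000,-11.400,-18.800]
hi = A.hi+B.hi = [10.3+1.1, -2.1+1.1, -10.6+4.4] = [11.400,-1.000,-6.200]
diag = √(10.4²+10.4²+12.6²) = √375.08 = 19.367


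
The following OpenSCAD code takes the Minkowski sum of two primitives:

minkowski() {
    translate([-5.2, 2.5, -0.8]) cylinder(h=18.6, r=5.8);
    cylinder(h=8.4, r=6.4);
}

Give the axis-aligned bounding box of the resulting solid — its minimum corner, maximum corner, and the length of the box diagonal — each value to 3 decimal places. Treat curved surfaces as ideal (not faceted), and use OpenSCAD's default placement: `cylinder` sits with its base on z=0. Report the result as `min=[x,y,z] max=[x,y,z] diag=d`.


A = translate([-5.2, 2.5, -0.8]) cylinder(h=18.6, r=5.8) → bbox [-11,-3.3,-0.8] .. [0.6,8.3,17.8]
B = cylinder(h=8.4, r=6.4) → bbox [-6.4,-6.4,0] .. [6.4,6.4,8.4]
lo = A.lo+B.lo = [-11-6.4, -3.3-6.4, -0.8+0] = [-17.400,-9.700,-0.800]
hi = A.hi+B.hi = [0.6+6.4, 8.3+6.4, 17.8+8.4] = [7.000,14.700,26.200]
diag = √(24.4²+24.4²+27²) = √1919.72 = 43.815

min=[-17.400,-9.700,-0.800] max=[7.000,14.700,26.200] diag=43.815


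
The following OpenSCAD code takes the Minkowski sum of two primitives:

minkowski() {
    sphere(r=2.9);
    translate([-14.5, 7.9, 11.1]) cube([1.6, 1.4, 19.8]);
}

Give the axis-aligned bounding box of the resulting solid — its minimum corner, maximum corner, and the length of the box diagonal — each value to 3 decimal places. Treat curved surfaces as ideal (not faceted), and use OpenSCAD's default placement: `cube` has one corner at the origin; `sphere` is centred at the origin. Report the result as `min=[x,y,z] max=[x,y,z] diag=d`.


A = translate([-14.5, 7.9, 11.1]) cube([1.6, 1.4, 19.8]) → bbox [-14.5,7.9,11.1] .. [-12.9,9.3,30.9]
B = sphere(r=2.9) → bbox [-2.9,-2.9,-2.9] .. [2.9,2.9,2.9]
lo = A.lo+B.lo = [-14.5-2.9, 7.9-2.9, 11.1-2.9] = [-17.400,5.000,8.200]
hi = A.hi+B.hi = [-12.9+2.9, 9.3+2.9, 30.9+2.9] = [-10.000,12.200,33.800]
diag = √(7.4²+7.2²+25.6²) = √761.96 = 27.604

min=[-17.400,5.000,8.200] max=[-10.000,12.200,33.800] diag=27.604


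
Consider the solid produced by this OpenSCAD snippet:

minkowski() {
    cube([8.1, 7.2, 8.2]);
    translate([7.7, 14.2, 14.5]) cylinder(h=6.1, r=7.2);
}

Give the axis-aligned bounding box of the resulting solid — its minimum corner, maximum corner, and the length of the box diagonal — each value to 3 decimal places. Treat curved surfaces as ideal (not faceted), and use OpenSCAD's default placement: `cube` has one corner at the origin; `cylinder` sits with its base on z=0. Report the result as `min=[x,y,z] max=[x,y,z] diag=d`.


min=[0.500,7.000,14.500] max=[23.000,28.600,28.800] diag=34.312

A = translate([7.7, 14.2, 14.5]) cylinder(h=6.1, r=7.2) → bbox [0.5,7,14.5] .. [14.9,21.4,20.6]
B = cube([8.1, 7.2, 8.2]) → bbox [0,0,0] .. [8.1,7.2,8.2]
lo = A.lo+B.lo = [0.5+0, 7+0, 14.5+0] = [0.500,7.000,14.500]
hi = A.hi+B.hi = [14.9+8.1, 21.4+7.2, 20.6+8.2] = [23.000,28.600,28.800]
diag = √(22.5²+21.6²+14.3²) = √1177.3 = 34.312


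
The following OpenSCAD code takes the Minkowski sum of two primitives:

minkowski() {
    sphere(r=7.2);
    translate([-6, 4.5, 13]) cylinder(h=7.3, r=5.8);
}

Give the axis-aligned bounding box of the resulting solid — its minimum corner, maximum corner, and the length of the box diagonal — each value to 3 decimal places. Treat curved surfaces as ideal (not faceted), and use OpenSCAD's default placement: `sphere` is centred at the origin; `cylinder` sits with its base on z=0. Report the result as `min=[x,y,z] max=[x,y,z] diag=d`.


A = translate([-6, 4.5, 13]) cylinder(h=7.3, r=5.8) → bbox [-11.8,-1.3,13] .. [-0.2,10.3,20.3]
B = sphere(r=7.2) → bbox [-7.2,-7.2,-7.2] .. [7.2,7.2,7.2]
lo = A.lo+B.lo = [-11.8-7.2, -1.3-7.2, 13-7.2] = [-19.000,-8.500,5.800]
hi = A.hi+B.hi = [-0.2+7.2, 10.3+7.2, 20.3+7.2] = [7.000,17.500,27.500]
diag = √(26²+26²+21.7²) = √1822.89 = 42.695

min=[-19.000,-8.500,5.800] max=[7.000,17.500,27.500] diag=42.695


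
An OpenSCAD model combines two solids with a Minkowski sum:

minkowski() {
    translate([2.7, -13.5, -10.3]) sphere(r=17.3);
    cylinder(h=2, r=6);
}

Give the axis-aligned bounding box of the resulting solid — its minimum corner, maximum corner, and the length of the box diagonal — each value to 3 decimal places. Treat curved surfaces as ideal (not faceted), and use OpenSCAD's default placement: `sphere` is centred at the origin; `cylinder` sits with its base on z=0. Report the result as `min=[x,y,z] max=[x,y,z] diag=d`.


min=[-20.600,-36.800,-27.600] max=[26.000,9.800,9.000] diag=75.384

A = translate([2.7, -13.5, -10.3]) sphere(r=17.3) → bbox [-14.6,-30.8,-27.6] .. [20,3.8,7]
B = cylinder(h=2, r=6) → bbox [-6,-6,0] .. [6,6,2]
lo = A.lo+B.lo = [-14.6-6, -30.8-6, -27.6+0] = [-20.600,-36.800,-27.600]
hi = A.hi+B.hi = [20+6, 3.8+6, 7+2] = [26.000,9.800,9.000]
diag = √(46.6²+46.6²+36.6²) = √5682.68 = 75.384


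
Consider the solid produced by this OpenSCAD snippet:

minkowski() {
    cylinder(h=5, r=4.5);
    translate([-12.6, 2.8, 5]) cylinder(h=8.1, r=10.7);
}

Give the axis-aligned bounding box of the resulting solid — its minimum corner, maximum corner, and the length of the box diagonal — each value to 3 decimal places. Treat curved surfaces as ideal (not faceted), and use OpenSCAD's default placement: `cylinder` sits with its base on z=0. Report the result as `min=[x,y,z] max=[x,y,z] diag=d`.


min=[-27.800,-12.400,5.000] max=[2.600,18.000,18.100] diag=44.944

A = translate([-12.6, 2.8, 5]) cylinder(h=8.1, r=10.7) → bbox [-23.3,-7.9,5] .. [-1.9,13.5,13.1]
B = cylinder(h=5, r=4.5) → bbox [-4.5,-4.5,0] .. [4.5,4.5,5]
lo = A.lo+B.lo = [-23.3-4.5, -7.9-4.5, 5+0] = [-27.800,-12.400,5.000]
hi = A.hi+B.hi = [-1.9+4.5, 13.5+4.5, 13.1+5] = [2.600,18.000,18.100]
diag = √(30.4²+30.4²+13.1²) = √2019.93 = 44.944


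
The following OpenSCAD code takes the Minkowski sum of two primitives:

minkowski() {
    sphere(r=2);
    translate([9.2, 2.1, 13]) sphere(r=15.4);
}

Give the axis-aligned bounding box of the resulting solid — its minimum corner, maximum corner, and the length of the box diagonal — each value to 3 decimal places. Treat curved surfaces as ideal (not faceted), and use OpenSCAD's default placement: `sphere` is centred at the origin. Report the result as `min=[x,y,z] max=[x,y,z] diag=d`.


A = translate([9.2, 2.1, 13]) sphere(r=15.4) → bbox [-6.2,-13.3,-2.4] .. [24.6,17.5,28.4]
B = sphere(r=2) → bbox [-2,-2,-2] .. [2,2,2]
lo = A.lo+B.lo = [-6.2-2, -13.3-2, -2.4-2] = [-8.200,-15.300,-4.400]
hi = A.hi+B.hi = [24.6+2, 17.5+2, 28.4+2] = [26.600,19.500,30.400]
diag = √(34.8²+34.8²+34.8²) = √3633.12 = 60.275

min=[-8.200,-15.300,-4.400] max=[26.600,19.500,30.400] diag=60.275


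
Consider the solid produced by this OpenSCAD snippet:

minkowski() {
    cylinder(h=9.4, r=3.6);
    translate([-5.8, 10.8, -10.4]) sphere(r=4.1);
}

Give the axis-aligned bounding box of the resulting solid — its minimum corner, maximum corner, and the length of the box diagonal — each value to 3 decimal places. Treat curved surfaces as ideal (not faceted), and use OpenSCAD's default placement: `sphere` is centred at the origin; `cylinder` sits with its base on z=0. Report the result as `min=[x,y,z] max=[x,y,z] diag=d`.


min=[-13.500,3.100,-14.500] max=[1.900,18.500,3.100] diag=28.001

A = translate([-5.8, 10.8, -10.4]) sphere(r=4.1) → bbox [-9.9,6.7,-14.5] .. [-1.7,14.9,-6.3]
B = cylinder(h=9.4, r=3.6) → bbox [-3.6,-3.6,0] .. [3.6,3.6,9.4]
lo = A.lo+B.lo = [-9.9-3.6, 6.7-3.6, -14.5+0] = [-13.500,3.100,-14.500]
hi = A.hi+B.hi = [-1.7+3.6, 14.9+3.6, -6.3+9.4] = [1.900,18.500,3.100]
diag = √(15.4²+15.4²+17.6²) = √784.08 = 28.001


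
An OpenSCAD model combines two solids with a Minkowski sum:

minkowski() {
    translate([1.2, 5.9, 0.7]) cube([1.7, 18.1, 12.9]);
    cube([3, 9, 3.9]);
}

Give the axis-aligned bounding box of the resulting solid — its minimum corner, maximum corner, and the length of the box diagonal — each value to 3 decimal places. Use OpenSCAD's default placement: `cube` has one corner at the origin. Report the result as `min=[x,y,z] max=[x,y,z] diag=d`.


min=[1.200,5.900,0.700] max=[5.900,33.000,17.500] diag=32.229

A = translate([1.2, 5.9, 0.7]) cube([1.7, 18.1, 12.9]) → bbox [1.2,5.9,0.7] .. [2.9,24,13.6]
B = cube([3, 9, 3.9]) → bbox [0,0,0] .. [3,9,3.9]
lo = A.lo+B.lo = [1.2+0, 5.9+0, 0.7+0] = [1.200,5.900,0.700]
hi = A.hi+B.hi = [2.9+3, 24+9, 13.6+3.9] = [5.900,33.000,17.500]
diag = √(4.7²+27.1²+16.8²) = √1038.74 = 32.229


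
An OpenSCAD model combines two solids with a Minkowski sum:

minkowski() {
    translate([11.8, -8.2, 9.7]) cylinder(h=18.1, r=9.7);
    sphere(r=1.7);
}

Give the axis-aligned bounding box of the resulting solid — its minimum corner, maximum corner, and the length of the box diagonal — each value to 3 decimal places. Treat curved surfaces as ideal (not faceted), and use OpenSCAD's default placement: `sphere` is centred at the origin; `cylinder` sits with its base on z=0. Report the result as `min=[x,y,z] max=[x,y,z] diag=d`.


min=[0.400,-19.600,8.000] max=[23.200,3.200,29.500] diag=38.755

A = translate([11.8, -8.2, 9.7]) cylinder(h=18.1, r=9.7) → bbox [2.1,-17.9,9.7] .. [21.5,1.5,27.8]
B = sphere(r=1.7) → bbox [-1.7,-1.7,-1.7] .. [1.7,1.7,1.7]
lo = A.lo+B.lo = [2.1-1.7, -17.9-1.7, 9.7-1.7] = [0.400,-19.600,8.000]
hi = A.hi+B.hi = [21.5+1.7, 1.5+1.7, 27.8+1.7] = [23.200,3.200,29.500]
diag = √(22.8²+22.8²+21.5²) = √1501.93 = 38.755


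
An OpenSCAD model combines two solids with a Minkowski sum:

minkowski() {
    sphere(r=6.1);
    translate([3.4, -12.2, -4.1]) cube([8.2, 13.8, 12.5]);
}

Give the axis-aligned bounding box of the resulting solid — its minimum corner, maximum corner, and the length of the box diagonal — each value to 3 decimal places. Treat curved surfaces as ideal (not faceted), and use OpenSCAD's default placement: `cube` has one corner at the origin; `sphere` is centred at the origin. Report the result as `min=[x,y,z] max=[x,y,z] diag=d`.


A = translate([3.4, -12.2, -4.1]) cube([8.2, 13.8, 12.5]) → bbox [3.4,-12.2,-4.1] .. [11.6,1.6,8.4]
B = sphere(r=6.1) → bbox [-6.1,-6.1,-6.1] .. [6.1,6.1,6.1]
lo = A.lo+B.lo = [3.4-6.1, -12.2-6.1, -4.1-6.1] = [-2.700,-18.300,-10.200]
hi = A.hi+B.hi = [11.6+6.1, 1.6+6.1, 8.4+6.1] = [17.700,7.700,14.500]
diag = √(20.4²+26²+24.7²) = √1702.25 = 41.258

min=[-2.700,-18.300,-10.200] max=[17.700,7.700,14.500] diag=41.258


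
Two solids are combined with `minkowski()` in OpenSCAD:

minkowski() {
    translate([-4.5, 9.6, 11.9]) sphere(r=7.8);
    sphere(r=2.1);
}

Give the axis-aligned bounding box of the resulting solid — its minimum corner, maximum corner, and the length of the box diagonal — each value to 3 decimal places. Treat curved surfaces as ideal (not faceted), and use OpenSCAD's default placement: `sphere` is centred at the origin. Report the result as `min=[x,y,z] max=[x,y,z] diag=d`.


A = translate([-4.5, 9.6, 11.9]) sphere(r=7.8) → bbox [-12.3,1.8,4.1] .. [3.3,17.4,19.7]
B = sphere(r=2.1) → bbox [-2.1,-2.1,-2.1] .. [2.1,2.1,2.1]
lo = A.lo+B.lo = [-12.3-2.1, 1.8-2.1, 4.1-2.1] = [-14.400,-0.300,2.000]
hi = A.hi+B.hi = [3.3+2.1, 17.4+2.1, 19.7+2.1] = [5.400,19.500,21.800]
diag = √(19.8²+19.8²+19.8²) = √1176.12 = 34.295

min=[-14.400,-0.300,2.000] max=[5.400,19.500,21.800] diag=34.295
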